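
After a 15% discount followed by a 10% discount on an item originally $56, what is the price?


First discount:
15% of $56 = $8.40
Price after first discount:
$56 - $8.40 = $47.60
Second discount:
10% of $47.60 = $4.76
Final price:
$47.60 - $4.76 = $42.84

$42.84


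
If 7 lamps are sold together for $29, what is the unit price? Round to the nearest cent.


Total cost: $29
Number of items: 7
Unit price: $29 / 7 = $4.1428... ≈ $4.14

$4.14


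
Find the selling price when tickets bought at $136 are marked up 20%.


Calculate the markup amount:
20% of $136 = $27.20
Add to cost:
$136 + $27.20 = $163.20

$163.20


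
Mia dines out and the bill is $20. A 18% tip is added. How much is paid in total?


Calculate the tip:
18% of $20 = $3.60
Add tip to meal cost:
$20 + $3.60 = $23.60

$23.60


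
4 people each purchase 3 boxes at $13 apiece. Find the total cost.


Cost per person:
3 x $13 = $39
Group total:
4 x $39 = $156

$156


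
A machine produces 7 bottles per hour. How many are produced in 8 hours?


Production rate: 7 bottles per hour
Time: 8 hours
Total: 7 x 8 = 56 bottles

56 bottles


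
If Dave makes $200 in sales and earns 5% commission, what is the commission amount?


Convert rate to decimal:
5% = 0.05
Multiply by sales:
$200 x 0.05 = $10

$10


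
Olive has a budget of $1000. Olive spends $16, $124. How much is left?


Add up expenses:
$16 + $124 = $140
Subtract from budget:
$1000 - $140 = $860

$860


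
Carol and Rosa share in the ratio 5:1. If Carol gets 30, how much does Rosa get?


Find the multiplier:
30 / 5 = 6
Apply to Rosa's share:
1 x 6 = 6

6


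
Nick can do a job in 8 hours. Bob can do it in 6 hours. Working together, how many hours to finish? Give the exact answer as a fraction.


Nick's rate: 1/8 of the job per hour
Bob's rate: 1/6 of the job per hour
Combined rate: 1/8 + 1/6 = 7/24 per hour
Time = 1 / (7/24) = 24/7 hours (≈ 3.43 hours)

24/7 hours


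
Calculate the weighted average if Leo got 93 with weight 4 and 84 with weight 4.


Weighted sum:
4 x 93 + 4 x 84 = 708
Total weight:
4 + 4 = 8
Weighted average:
708 / 8 = 88.5

88.5


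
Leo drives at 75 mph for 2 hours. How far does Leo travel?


Use the formula: distance = speed x time
Speed = 75 mph, Time = 2 hours
75 x 2 = 150 miles

150 miles


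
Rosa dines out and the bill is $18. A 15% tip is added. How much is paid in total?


Calculate the tip:
15% of $18 = $2.70
Add tip to meal cost:
$18 + $2.70 = $20.70

$20.70


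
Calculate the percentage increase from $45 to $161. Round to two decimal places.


Find the absolute change:
|161 - 45| = 116
Divide by original and multiply by 100:
116 / 45 x 100 = 257.7777...% ≈ 257.78%

257.78%


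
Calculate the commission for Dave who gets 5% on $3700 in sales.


Convert rate to decimal:
5% = 0.05
Multiply by sales:
$3700 x 0.05 = $185

$185


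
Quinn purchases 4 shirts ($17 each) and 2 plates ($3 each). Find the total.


Cost of shirts:
4 x $17 = $68
Cost of plates:
2 x $3 = $6
Add both:
$68 + $6 = $74

$74


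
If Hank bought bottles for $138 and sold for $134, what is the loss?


Selling price = $134
Cost price = $138
Loss = cost price - selling price:
Loss = $138 - $134 = $4

$4


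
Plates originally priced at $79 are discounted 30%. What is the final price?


Calculate the discount amount:
30% of $79 = $23.70
Subtract from original:
$79 - $23.70 = $55.30

$55.30


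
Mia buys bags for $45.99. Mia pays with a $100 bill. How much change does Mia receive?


Start with the amount paid:
$100
Subtract the price:
$100 - $45.99 = $54.01

$54.01


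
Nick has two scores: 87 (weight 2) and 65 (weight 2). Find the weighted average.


Weighted sum:
2 x 87 + 2 x 65 = 304
Total weight:
2 + 2 = 4
Weighted average:
304 / 4 = 76

76


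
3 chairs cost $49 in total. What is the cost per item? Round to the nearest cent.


Total cost: $49
Number of items: 3
Unit price: $49 / 3 = $16.3333... ≈ $16.33

$16.33


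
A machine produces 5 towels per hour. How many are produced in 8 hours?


Production rate: 5 towels per hour
Time: 8 hours
Total: 5 x 8 = 40 towels

40 towels


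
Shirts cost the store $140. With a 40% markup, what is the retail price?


Calculate the markup amount:
40% of $140 = $56
Add to cost:
$140 + $56 = $196

$196


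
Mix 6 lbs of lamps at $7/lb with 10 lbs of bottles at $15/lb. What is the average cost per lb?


Cost of lamps:
6 x $7 = $42
Cost of bottles:
10 x $15 = $150
Total cost: $42 + $150 = $192
Total weight: 16 lbs
Average: $192 / 16 = $12/lb

$12/lb


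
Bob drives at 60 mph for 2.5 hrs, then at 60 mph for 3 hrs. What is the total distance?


Leg 1 distance:
60 x 2.5 = 150 miles
Leg 2 distance:
60 x 3 = 180 miles
Total distance:
150 + 180 = 330 miles

330 miles


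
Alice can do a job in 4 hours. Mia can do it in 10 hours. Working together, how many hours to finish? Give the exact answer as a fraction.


Alice's rate: 1/4 of the job per hour
Mia's rate: 1/10 of the job per hour
Combined rate: 1/4 + 1/10 = 7/20 per hour
Time = 1 / (7/20) = 20/7 hours (≈ 2.86 hours)

20/7 hours


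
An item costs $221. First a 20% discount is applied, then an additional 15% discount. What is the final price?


First discount:
20% of $221 = $44.20
Price after first discount:
$221 - $44.20 = $176.80
Second discount:
15% of $176.80 = $26.52
Final price:
$176.80 - $26.52 = $150.28

$150.28


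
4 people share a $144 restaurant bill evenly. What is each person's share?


Total bill: $144
Number of people: 4
Each pays: $144 / 4 = $36

$36


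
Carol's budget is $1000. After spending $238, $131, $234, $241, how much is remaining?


Add up expenses:
$238 + $131 + $234 + $241 = $844
Subtract from budget:
$1000 - $844 = $156

$156


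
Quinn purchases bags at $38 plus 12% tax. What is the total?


Calculate the tax:
12% of $38 = $4.56
Add tax to price:
$38 + $4.56 = $42.56

$42.56


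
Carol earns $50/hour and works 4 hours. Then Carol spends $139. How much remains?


Calculate earnings:
4 x $50 = $200
Subtract spending:
$200 - $139 = $61

$61


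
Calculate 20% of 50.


Convert percentage to decimal:
20% = 0.2
Multiply:
50 x 0.2 = 10

10


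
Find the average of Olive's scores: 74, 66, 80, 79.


Add the scores:
74 + 66 + 80 + 79 = 299
Divide by the number of tests:
299 / 4 = 74.75

74.75


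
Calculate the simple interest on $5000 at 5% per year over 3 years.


Use the formula I = P x R x T / 100
P x R x T = 5000 x 5 x 3 = 75000
I = 75000 / 100 = $750

$750


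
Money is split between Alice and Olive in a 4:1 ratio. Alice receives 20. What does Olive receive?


Find the multiplier:
20 / 4 = 5
Apply to Olive's share:
1 x 5 = 5

5


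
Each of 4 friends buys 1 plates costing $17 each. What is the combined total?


Cost per person:
1 x $17 = $17
Group total:
4 x $17 = $68

$68


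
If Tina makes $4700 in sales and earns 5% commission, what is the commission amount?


Convert rate to decimal:
5% = 0.05
Multiply by sales:
$4700 x 0.05 = $235

$235


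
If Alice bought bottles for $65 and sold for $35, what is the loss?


Selling price = $35
Cost price = $65
Loss = cost price - selling price:
Loss = $65 - $35 = $30

$30


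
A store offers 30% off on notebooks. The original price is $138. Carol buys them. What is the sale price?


Calculate the discount amount:
30% of $138 = $41.40
Subtract from original:
$138 - $41.40 = $96.60

$96.60


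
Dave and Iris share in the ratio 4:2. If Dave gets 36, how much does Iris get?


Find the multiplier:
36 / 4 = 9
Apply to Iris's share:
2 x 9 = 18

18


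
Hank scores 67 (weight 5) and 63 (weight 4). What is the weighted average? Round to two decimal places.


Weighted sum:
5 x 67 + 4 x 63 = 587
Total weight:
5 + 4 = 9
Weighted average:
587 / 9 = 65.2222... ≈ 65.22

65.22


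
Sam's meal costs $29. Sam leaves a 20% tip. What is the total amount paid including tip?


Calculate the tip:
20% of $29 = $5.80
Add tip to meal cost:
$29 + $5.80 = $34.80

$34.80


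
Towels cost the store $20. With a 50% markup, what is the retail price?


Calculate the markup amount:
50% of $20 = $10
Add to cost:
$20 + $10 = $30

$30


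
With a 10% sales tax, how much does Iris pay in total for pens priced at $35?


Calculate the tax:
10% of $35 = $3.50
Add tax to price:
$35 + $3.50 = $38.50

$38.50


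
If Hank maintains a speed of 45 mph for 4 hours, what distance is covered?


Use the formula: distance = speed x time
Speed = 45 mph, Time = 4 hours
45 x 4 = 180 miles

180 miles


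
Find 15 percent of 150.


Convert percentage to decimal:
15% = 0.15
Multiply:
150 x 0.15 = 22.5

22.5


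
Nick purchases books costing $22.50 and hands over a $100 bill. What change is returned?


Start with the amount paid:
$100
Subtract the price:
$100 - $22.50 = $77.50

$77.50


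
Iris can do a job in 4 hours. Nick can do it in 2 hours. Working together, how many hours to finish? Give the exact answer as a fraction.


Iris's rate: 1/4 of the job per hour
Nick's rate: 1/2 of the job per hour
Combined rate: 1/4 + 1/2 = 3/4 per hour
Time = 1 / (3/4) = 4/3 hours (≈ 1.33 hours)

4/3 hours


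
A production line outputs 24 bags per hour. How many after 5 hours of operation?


Production rate: 24 bags per hour
Time: 5 hours
Total: 24 x 5 = 120 bags

120 bags


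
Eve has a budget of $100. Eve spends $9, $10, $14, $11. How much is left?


Add up expenses:
$9 + $10 + $14 + $11 = $44
Subtract from budget:
$100 - $44 = $56

$56


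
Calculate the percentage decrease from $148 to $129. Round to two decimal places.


Find the absolute change:
|129 - 148| = 19
Divide by original and multiply by 100:
19 / 148 x 100 = 12.8378...% ≈ 12.84%

12.84%


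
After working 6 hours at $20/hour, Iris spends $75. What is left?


Calculate earnings:
6 x $20 = $120
Subtract spending:
$120 - $75 = $45

$45


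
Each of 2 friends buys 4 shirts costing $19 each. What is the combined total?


Cost per person:
4 x $19 = $76
Group total:
2 x $76 = $152

$152


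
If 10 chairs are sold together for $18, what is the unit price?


Total cost: $18
Number of items: 10
Unit price: $18 / 10 = $1.80

$1.80


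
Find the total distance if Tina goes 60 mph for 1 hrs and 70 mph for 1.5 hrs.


Leg 1 distance:
60 x 1 = 60 miles
Leg 2 distance:
70 x 1.5 = 105 miles
Total distance:
60 + 105 = 165 miles

165 miles


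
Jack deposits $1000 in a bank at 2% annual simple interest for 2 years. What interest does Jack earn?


Use the formula I = P x R x T / 100
P x R x T = 1000 x 2 x 2 = 4000
I = 4000 / 100 = $40

$40


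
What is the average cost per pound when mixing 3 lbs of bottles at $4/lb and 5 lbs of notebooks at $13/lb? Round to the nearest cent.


Cost of bottles:
3 x $4 = $12
Cost of notebooks:
5 x $13 = $65
Total cost: $12 + $65 = $77
Total weight: 8 lbs
Average: $77 / 8 = $9.625 ≈ $9.63/lb

$9.63/lb


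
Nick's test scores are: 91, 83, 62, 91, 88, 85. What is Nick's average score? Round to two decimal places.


Add the scores:
91 + 83 + 62 + 91 + 88 + 85 = 500
Divide by the number of tests:
500 / 6 = 83.3333... ≈ 83.33

83.33


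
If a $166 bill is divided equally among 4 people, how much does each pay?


Total bill: $166
Number of people: 4
Each pays: $166 / 4 = $41.50

$41.50


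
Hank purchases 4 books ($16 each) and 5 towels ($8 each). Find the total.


Cost of books:
4 x $16 = $64
Cost of towels:
5 x $8 = $40
Add both:
$64 + $40 = $104

$104


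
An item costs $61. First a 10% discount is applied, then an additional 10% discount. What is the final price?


First discount:
10% of $61 = $6.10
Price after first discount:
$61 - $6.10 = $54.90
Second discount:
10% of $54.90 = $5.49
Final price:
$54.90 - $5.49 = $49.41

$49.41


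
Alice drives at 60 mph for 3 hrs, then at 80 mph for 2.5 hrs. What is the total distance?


Leg 1 distance:
60 x 3 = 180 miles
Leg 2 distance:
80 x 2.5 = 200 miles
Total distance:
180 + 200 = 380 miles

380 miles


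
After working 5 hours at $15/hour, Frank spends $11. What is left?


Calculate earnings:
5 x $15 = $75
Subtract spending:
$75 - $11 = $64

$64


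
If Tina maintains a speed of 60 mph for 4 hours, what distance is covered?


Use the formula: distance = speed x time
Speed = 60 mph, Time = 4 hours
60 x 4 = 240 miles

240 miles


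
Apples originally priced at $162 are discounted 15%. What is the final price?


Calculate the discount amount:
15% of $162 = $24.30
Subtract from original:
$162 - $24.30 = $137.70

$137.70


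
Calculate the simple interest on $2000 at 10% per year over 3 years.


Use the formula I = P x R x T / 100
P x R x T = 2000 x 10 x 3 = 60000
I = 60000 / 100 = $600

$600


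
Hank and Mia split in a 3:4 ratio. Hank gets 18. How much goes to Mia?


Find the multiplier:
18 / 3 = 6
Apply to Mia's share:
4 x 6 = 24

24


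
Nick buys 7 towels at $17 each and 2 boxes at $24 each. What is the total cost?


Cost of towels:
7 x $17 = $119
Cost of boxes:
2 x $24 = $48
Add both:
$119 + $48 = $167

$167


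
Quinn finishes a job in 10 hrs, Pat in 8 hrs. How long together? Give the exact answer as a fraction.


Quinn's rate: 1/10 of the job per hour
Pat's rate: 1/8 of the job per hour
Combined rate: 1/10 + 1/8 = 9/40 per hour
Time = 1 / (9/40) = 40/9 hours (≈ 4.44 hours)

40/9 hours


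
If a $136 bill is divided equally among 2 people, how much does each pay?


Total bill: $136
Number of people: 2
Each pays: $136 / 2 = $68

$68


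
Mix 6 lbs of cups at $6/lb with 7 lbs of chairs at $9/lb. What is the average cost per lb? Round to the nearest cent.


Cost of cups:
6 x $6 = $36
Cost of chairs:
7 x $9 = $63
Total cost: $36 + $63 = $99
Total weight: 13 lbs
Average: $99 / 13 = $7.6153... ≈ $7.62/lb

$7.62/lb


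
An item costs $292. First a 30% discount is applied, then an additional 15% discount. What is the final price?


First discount:
30% of $292 = $87.60
Price after first discount:
$292 - $87.60 = $204.40
Second discount:
15% of $204.40 = $30.66
Final price:
$204.40 - $30.66 = $173.74

$173.74


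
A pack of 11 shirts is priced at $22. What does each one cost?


Total cost: $22
Number of items: 11
Unit price: $22 / 11 = $2

$2


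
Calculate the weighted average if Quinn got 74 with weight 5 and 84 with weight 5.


Weighted sum:
5 x 74 + 5 x 84 = 790
Total weight:
5 + 5 = 10
Weighted average:
790 / 10 = 79

79


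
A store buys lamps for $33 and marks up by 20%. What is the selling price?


Calculate the markup amount:
20% of $33 = $6.60
Add to cost:
$33 + $6.60 = $39.60

$39.60


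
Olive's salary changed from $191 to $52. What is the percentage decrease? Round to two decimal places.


Find the absolute change:
|52 - 191| = 139
Divide by original and multiply by 100:
139 / 191 x 100 = 72.7748...% ≈ 72.77%

72.77%


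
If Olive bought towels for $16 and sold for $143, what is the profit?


Selling price = $143
Cost price = $16
Profit = selling price - cost price:
Profit = $143 - $16 = $127

$127


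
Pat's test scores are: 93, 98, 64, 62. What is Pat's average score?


Add the scores:
93 + 98 + 64 + 62 = 317
Divide by the number of tests:
317 / 4 = 79.25

79.25


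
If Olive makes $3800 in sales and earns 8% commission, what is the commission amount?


Convert rate to decimal:
8% = 0.08
Multiply by sales:
$3800 x 0.08 = $304

$304


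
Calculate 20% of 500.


Convert percentage to decimal:
20% = 0.2
Multiply:
500 x 0.2 = 100

100


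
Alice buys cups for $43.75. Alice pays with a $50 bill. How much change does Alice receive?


Start with the amount paid:
$50
Subtract the price:
$50 - $43.75 = $6.25

$6.25


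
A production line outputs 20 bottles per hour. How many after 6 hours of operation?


Production rate: 20 bottles per hour
Time: 6 hours
Total: 20 x 6 = 120 bottles

120 bottles


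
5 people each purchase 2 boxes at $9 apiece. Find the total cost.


Cost per person:
2 x $9 = $18
Group total:
5 x $18 = $90

$90


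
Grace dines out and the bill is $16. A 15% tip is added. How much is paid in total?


Calculate the tip:
15% of $16 = $2.40
Add tip to meal cost:
$16 + $2.40 = $18.40

$18.40


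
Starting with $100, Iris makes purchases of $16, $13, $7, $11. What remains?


Add up expenses:
$16 + $13 + $7 + $11 = $47
Subtract from budget:
$100 - $47 = $53

$53


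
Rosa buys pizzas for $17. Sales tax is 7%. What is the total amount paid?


Calculate the tax:
7% of $17 = $1.19
Add tax to price:
$17 + $1.19 = $18.19

$18.19


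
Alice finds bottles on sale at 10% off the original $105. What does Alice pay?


Calculate the discount amount:
10% of $105 = $10.50
Subtract from original:
$105 - $10.50 = $94.50

$94.50


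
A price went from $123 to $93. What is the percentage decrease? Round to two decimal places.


Find the absolute change:
|93 - 123| = 30
Divide by original and multiply by 100:
30 / 123 x 100 = 24.3902...% ≈ 24.39%

24.39%


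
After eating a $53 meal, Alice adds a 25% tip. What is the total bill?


Calculate the tip:
25% of $53 = $13.25
Add tip to meal cost:
$53 + $13.25 = $66.25

$66.25


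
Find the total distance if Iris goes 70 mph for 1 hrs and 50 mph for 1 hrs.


Leg 1 distance:
70 x 1 = 70 miles
Leg 2 distance:
50 x 1 = 50 miles
Total distance:
70 + 50 = 120 miles

120 miles


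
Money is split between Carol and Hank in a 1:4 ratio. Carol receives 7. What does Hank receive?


Find the multiplier:
7 / 1 = 7
Apply to Hank's share:
4 x 7 = 28

28


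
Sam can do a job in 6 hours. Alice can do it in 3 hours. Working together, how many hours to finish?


Sam's rate: 1/6 of the job per hour
Alice's rate: 1/3 of the job per hour
Combined rate: 1/6 + 1/3 = 1/2 per hour
Time = 1 / (1/2) = 2 hours

2 hours


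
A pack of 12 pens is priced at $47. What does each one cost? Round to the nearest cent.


Total cost: $47
Number of items: 12
Unit price: $47 / 12 = $3.9166... ≈ $3.92

$3.92


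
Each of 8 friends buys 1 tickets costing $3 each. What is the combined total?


Cost per person:
1 x $3 = $3
Group total:
8 x $3 = $24

$24


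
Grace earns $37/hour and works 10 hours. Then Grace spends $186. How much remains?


Calculate earnings:
10 x $37 = $370
Subtract spending:
$370 - $186 = $184

$184


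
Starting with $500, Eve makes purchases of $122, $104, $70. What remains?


Add up expenses:
$122 + $104 + $70 = $296
Subtract from budget:
$500 - $296 = $204

$204


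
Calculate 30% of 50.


Convert percentage to decimal:
30% = 0.3
Multiply:
50 x 0.3 = 15

15


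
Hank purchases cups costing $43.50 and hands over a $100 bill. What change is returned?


Start with the amount paid:
$100
Subtract the price:
$100 - $43.50 = $56.50

$56.50


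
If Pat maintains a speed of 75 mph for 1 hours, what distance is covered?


Use the formula: distance = speed x time
Speed = 75 mph, Time = 1 hours
75 x 1 = 75 miles

75 miles


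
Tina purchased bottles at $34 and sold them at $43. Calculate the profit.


Selling price = $43
Cost price = $34
Profit = selling price - cost price:
Profit = $43 - $34 = $9

$9


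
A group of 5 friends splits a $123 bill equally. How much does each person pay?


Total bill: $123
Number of people: 5
Each pays: $123 / 5 = $24.60

$24.60


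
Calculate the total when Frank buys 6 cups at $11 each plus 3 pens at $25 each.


Cost of cups:
6 x $11 = $66
Cost of pens:
3 x $25 = $75
Add both:
$66 + $75 = $141

$141


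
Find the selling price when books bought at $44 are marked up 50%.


Calculate the markup amount:
50% of $44 = $22
Add to cost:
$44 + $22 = $66

$66


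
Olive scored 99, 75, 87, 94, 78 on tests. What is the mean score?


Add the scores:
99 + 75 + 87 + 94 + 78 = 433
Divide by the number of tests:
433 / 5 = 86.6

86.6


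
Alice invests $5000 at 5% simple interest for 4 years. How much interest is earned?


Use the formula I = P x R x T / 100
P x R x T = 5000 x 5 x 4 = 100000
I = 100000 / 100 = $1000

$1000


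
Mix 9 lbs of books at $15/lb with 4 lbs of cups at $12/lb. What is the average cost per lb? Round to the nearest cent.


Cost of books:
9 x $15 = $135
Cost of cups:
4 x $12 = $48
Total cost: $135 + $48 = $183
Total weight: 13 lbs
Average: $183 / 13 = $14.0769... ≈ $14.08/lb

$14.08/lb


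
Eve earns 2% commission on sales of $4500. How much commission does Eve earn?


Convert rate to decimal:
2% = 0.02
Multiply by sales:
$4500 x 0.02 = $90

$90


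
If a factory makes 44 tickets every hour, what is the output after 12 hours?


Production rate: 44 tickets per hour
Time: 12 hours
Total: 44 x 12 = 528 tickets

528 tickets


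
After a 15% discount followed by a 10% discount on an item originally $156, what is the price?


First discount:
15% of $156 = $23.40
Price after first discount:
$156 - $23.40 = $132.60
Second discount:
10% of $132.60 = $13.26
Final price:
$132.60 - $13.26 = $119.34

$119.34


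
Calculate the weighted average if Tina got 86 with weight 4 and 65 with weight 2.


Weighted sum:
4 x 86 + 2 x 65 = 474
Total weight:
4 + 2 = 6
Weighted average:
474 / 6 = 79

79


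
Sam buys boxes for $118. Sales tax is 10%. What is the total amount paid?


Calculate the tax:
10% of $118 = $11.80
Add tax to price:
$118 + $11.80 = $129.80

$129.80


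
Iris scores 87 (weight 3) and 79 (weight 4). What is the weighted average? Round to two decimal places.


Weighted sum:
3 x 87 + 4 x 79 = 577
Total weight:
3 + 4 = 7
Weighted average:
577 / 7 = 82.4285... ≈ 82.43

82.43


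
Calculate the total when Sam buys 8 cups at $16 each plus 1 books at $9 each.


Cost of cups:
8 x $16 = $128
Cost of books:
1 x $9 = $9
Add both:
$128 + $9 = $137

$137


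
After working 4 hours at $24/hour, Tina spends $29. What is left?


Calculate earnings:
4 x $24 = $96
Subtract spending:
$96 - $29 = $67

$67


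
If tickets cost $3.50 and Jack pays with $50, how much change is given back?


Start with the amount paid:
$50
Subtract the price:
$50 - $3.50 = $46.50

$46.50


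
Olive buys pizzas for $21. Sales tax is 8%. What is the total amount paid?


Calculate the tax:
8% of $21 = $1.68
Add tax to price:
$21 + $1.68 = $22.68

$22.68


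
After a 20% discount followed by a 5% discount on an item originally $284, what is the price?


First discount:
20% of $284 = $56.80
Price after first discount:
$284 - $56.80 = $227.20
Second discount:
5% of $227.20 = $11.36
Final price:
$227.20 - $11.36 = $215.84

$215.84


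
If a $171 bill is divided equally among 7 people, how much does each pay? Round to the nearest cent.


Total bill: $171
Number of people: 7
Each pays: $171 / 7 = $24.4285... ≈ $24.43

$24.43


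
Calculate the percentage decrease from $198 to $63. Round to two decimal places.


Find the absolute change:
|63 - 198| = 135
Divide by original and multiply by 100:
135 / 198 x 100 = 68.1818...% ≈ 68.18%

68.18%


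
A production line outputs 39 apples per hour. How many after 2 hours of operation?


Production rate: 39 apples per hour
Time: 2 hours
Total: 39 x 2 = 78 apples

78 apples


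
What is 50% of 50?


Convert percentage to decimal:
50% = 0.5
Multiply:
50 x 0.5 = 25

25


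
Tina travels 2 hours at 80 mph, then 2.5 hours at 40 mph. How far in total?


Leg 1 distance:
80 x 2 = 160 miles
Leg 2 distance:
40 x 2.5 = 100 miles
Total distance:
160 + 100 = 260 miles

260 miles


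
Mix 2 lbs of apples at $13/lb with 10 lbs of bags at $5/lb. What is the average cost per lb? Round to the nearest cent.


Cost of apples:
2 x $13 = $26
Cost of bags:
10 x $5 = $50
Total cost: $26 + $50 = $76
Total weight: 12 lbs
Average: $76 / 12 = $6.3333... ≈ $6.33/lb

$6.33/lb


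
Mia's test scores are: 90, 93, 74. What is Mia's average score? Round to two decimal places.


Add the scores:
90 + 93 + 74 = 257
Divide by the number of tests:
257 / 3 = 85.6666... ≈ 85.67

85.67


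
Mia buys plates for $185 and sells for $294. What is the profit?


Selling price = $294
Cost price = $185
Profit = selling price - cost price:
Profit = $294 - $185 = $109

$109


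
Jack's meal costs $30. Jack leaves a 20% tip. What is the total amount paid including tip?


Calculate the tip:
20% of $30 = $6
Add tip to meal cost:
$30 + $6 = $36

$36


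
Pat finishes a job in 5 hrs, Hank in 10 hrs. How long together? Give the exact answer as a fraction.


Pat's rate: 1/5 of the job per hour
Hank's rate: 1/10 of the job per hour
Combined rate: 1/5 + 1/10 = 3/10 per hour
Time = 1 / (3/10) = 10/3 hours (≈ 3.33 hours)

10/3 hours


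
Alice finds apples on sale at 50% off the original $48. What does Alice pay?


Calculate the discount amount:
50% of $48 = $24
Subtract from original:
$48 - $24 = $24

$24


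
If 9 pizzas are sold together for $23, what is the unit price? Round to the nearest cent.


Total cost: $23
Number of items: 9
Unit price: $23 / 9 = $2.5555... ≈ $2.56

$2.56


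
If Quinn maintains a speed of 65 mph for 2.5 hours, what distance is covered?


Use the formula: distance = speed x time
Speed = 65 mph, Time = 2.5 hours
65 x 2.5 = 162.5 miles

162.5 miles


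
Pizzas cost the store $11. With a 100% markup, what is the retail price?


Calculate the markup amount:
100% of $11 = $11
Add to cost:
$11 + $11 = $22

$22


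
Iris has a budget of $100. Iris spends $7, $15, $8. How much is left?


Add up expenses:
$7 + $15 + $8 = $30
Subtract from budget:
$100 - $30 = $70

$70


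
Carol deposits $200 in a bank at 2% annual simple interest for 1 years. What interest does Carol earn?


Use the formula I = P x R x T / 100
P x R x T = 200 x 2 x 1 = 400
I = 400 / 100 = $4

$4


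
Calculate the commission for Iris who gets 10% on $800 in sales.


Convert rate to decimal:
10% = 0.1
Multiply by sales:
$800 x 0.1 = $80

$80


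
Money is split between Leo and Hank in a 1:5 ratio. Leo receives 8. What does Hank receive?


Find the multiplier:
8 / 1 = 8
Apply to Hank's share:
5 x 8 = 40

40


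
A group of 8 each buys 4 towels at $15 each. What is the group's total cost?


Cost per person:
4 x $15 = $60
Group total:
8 x $60 = $480

$480


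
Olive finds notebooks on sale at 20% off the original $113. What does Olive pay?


Calculate the discount amount:
20% of $113 = $22.60
Subtract from original:
$113 - $22.60 = $90.40

$90.40


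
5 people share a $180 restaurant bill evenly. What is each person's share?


Total bill: $180
Number of people: 5
Each pays: $180 / 5 = $36

$36


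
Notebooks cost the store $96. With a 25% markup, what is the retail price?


Calculate the markup amount:
25% of $96 = $24
Add to cost:
$96 + $24 = $120

$120


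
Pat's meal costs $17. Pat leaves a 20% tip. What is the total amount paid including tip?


Calculate the tip:
20% of $17 = $3.40
Add tip to meal cost:
$17 + $3.40 = $20.40

$20.40


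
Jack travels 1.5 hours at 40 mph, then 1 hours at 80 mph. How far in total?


Leg 1 distance:
40 x 1.5 = 60 miles
Leg 2 distance:
80 x 1 = 80 miles
Total distance:
60 + 80 = 140 miles

140 miles


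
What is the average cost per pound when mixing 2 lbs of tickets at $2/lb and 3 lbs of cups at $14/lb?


Cost of tickets:
2 x $2 = $4
Cost of cups:
3 x $14 = $42
Total cost: $4 + $42 = $46
Total weight: 5 lbs
Average: $46 / 5 = $9.20/lb

$9.20/lb


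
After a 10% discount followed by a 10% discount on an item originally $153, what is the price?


First discount:
10% of $153 = $15.30
Price after first discount:
$153 - $15.30 = $137.70
Second discount:
10% of $137.70 = $13.77
Final price:
$137.70 - $13.77 = $123.93

$123.93


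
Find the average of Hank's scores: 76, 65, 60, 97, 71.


Add the scores:
76 + 65 + 60 + 97 + 71 = 369
Divide by the number of tests:
369 / 5 = 73.8

73.8


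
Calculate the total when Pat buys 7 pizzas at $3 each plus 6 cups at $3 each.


Cost of pizzas:
7 x $3 = $21
Cost of cups:
6 x $3 = $18
Add both:
$21 + $18 = $39

$39


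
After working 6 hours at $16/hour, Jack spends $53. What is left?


Calculate earnings:
6 x $16 = $96
Subtract spending:
$96 - $53 = $43

$43


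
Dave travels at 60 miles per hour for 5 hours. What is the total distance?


Use the formula: distance = speed x time
Speed = 60 mph, Time = 5 hours
60 x 5 = 300 miles

300 miles


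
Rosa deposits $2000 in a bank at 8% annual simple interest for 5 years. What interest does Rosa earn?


Use the formula I = P x R x T / 100
P x R x T = 2000 x 8 x 5 = 80000
I = 80000 / 100 = $800

$800


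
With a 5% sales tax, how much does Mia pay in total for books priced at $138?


Calculate the tax:
5% of $138 = $6.90
Add tax to price:
$138 + $6.90 = $144.90

$144.90


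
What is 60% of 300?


Convert percentage to decimal:
60% = 0.6
Multiply:
300 x 0.6 = 180

180


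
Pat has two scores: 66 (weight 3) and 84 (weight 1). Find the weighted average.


Weighted sum:
3 x 66 + 1 x 84 = 282
Total weight:
3 + 1 = 4
Weighted average:
282 / 4 = 70.5

70.5


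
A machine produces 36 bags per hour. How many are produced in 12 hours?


Production rate: 36 bags per hour
Time: 12 hours
Total: 36 x 12 = 432 bags

432 bags


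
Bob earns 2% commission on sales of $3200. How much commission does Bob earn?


Convert rate to decimal:
2% = 0.02
Multiply by sales:
$3200 x 0.02 = $64

$64


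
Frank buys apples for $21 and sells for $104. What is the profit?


Selling price = $104
Cost price = $21
Profit = selling price - cost price:
Profit = $104 - $21 = $83

$83


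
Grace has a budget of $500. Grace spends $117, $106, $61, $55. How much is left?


Add up expenses:
$117 + $106 + $61 + $55 = $339
Subtract from budget:
$500 - $339 = $161

$161


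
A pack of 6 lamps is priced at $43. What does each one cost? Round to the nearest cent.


Total cost: $43
Number of items: 6
Unit price: $43 / 6 = $7.1666... ≈ $7.17

$7.17


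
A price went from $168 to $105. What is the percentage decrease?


Find the absolute change:
|105 - 168| = 63
Divide by original and multiply by 100:
63 / 168 x 100 = 37.5%

37.5%


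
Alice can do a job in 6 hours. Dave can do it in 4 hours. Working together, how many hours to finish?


Alice's rate: 1/6 of the job per hour
Dave's rate: 1/4 of the job per hour
Combined rate: 1/6 + 1/4 = 5/12 per hour
Time = 1 / (5/12) = 12/5 = 2.4 hours

2.4 hours


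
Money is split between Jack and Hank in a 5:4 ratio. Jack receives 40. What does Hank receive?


Find the multiplier:
40 / 5 = 8
Apply to Hank's share:
4 x 8 = 32

32


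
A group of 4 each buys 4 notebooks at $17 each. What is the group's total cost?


Cost per person:
4 x $17 = $68
Group total:
4 x $68 = $272

$272


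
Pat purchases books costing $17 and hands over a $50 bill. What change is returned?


Start with the amount paid:
$50
Subtract the price:
$50 - $17 = $33

$33


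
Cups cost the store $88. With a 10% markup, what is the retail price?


Calculate the markup amount:
10% of $88 = $8.80
Add to cost:
$88 + $8.80 = $96.80

$96.80


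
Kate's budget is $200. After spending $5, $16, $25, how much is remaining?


Add up expenses:
$5 + $16 + $25 = $46
Subtract from budget:
$200 - $46 = $154

$154


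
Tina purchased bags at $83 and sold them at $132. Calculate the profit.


Selling price = $132
Cost price = $83
Profit = selling price - cost price:
Profit = $132 - $83 = $49

$49


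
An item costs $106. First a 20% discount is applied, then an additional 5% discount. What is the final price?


First discount:
20% of $106 = $21.20
Price after first discount:
$106 - $21.20 = $84.80
Second discount:
5% of $84.80 = $4.24
Final price:
$84.80 - $4.24 = $80.56

$80.56


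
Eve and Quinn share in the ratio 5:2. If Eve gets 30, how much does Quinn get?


Find the multiplier:
30 / 5 = 6
Apply to Quinn's share:
2 x 6 = 12

12


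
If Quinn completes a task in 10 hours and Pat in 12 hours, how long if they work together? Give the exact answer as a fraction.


Quinn's rate: 1/10 of the job per hour
Pat's rate: 1/12 of the job per hour
Combined rate: 1/10 + 1/12 = 11/60 per hour
Time = 1 / (11/60) = 60/11 hours (≈ 5.45 hours)

60/11 hours


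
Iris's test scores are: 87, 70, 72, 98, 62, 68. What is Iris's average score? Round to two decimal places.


Add the scores:
87 + 70 + 72 + 98 + 62 + 68 = 457
Divide by the number of tests:
457 / 6 = 76.1666... ≈ 76.17

76.17


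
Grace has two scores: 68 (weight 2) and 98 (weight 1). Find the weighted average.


Weighted sum:
2 x 68 + 1 x 98 = 234
Total weight:
2 + 1 = 3
Weighted average:
234 / 3 = 78

78


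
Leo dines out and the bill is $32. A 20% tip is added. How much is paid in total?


Calculate the tip:
20% of $32 = $6.40
Add tip to meal cost:
$32 + $6.40 = $38.40

$38.40


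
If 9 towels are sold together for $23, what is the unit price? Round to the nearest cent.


Total cost: $23
Number of items: 9
Unit price: $23 / 9 = $2.5555... ≈ $2.56

$2.56


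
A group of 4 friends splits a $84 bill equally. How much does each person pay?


Total bill: $84
Number of people: 4
Each pays: $84 / 4 = $21

$21


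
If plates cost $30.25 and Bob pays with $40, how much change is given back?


Start with the amount paid:
$40
Subtract the price:
$40 - $30.25 = $9.75

$9.75


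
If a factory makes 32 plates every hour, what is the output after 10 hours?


Production rate: 32 plates per hour
Time: 10 hours
Total: 32 x 10 = 320 plates

320 plates


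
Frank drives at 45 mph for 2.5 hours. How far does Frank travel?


Use the formula: distance = speed x time
Speed = 45 mph, Time = 2.5 hours
45 x 2.5 = 112.5 miles

112.5 miles


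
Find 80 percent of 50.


Convert percentage to decimal:
80% = 0.8
Multiply:
50 x 0.8 = 40

40


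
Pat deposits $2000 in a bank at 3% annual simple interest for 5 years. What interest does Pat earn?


Use the formula I = P x R x T / 100
P x R x T = 2000 x 3 x 5 = 30000
I = 30000 / 100 = $300

$300


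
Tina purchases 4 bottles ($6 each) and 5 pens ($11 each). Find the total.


Cost of bottles:
4 x $6 = $24
Cost of pens:
5 x $11 = $55
Add both:
$24 + $55 = $79

$79


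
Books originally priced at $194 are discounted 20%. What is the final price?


Calculate the discount amount:
20% of $194 = $38.80
Subtract from original:
$194 - $38.80 = $155.20

$155.20


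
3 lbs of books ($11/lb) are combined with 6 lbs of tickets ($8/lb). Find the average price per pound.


Cost of books:
3 x $11 = $33
Cost of tickets:
6 x $8 = $48
Total cost: $33 + $48 = $81
Total weight: 9 lbs
Average: $81 / 9 = $9/lb

$9/lb


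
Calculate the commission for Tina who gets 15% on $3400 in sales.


Convert rate to decimal:
15% = 0.15
Multiply by sales:
$3400 x 0.15 = $510

$510


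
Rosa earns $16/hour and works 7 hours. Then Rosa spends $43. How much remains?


Calculate earnings:
7 x $16 = $112
Subtract spending:
$112 - $43 = $69

$69


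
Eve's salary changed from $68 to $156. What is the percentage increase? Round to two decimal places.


Find the absolute change:
|156 - 68| = 88
Divide by original and multiply by 100:
88 / 68 x 100 = 129.4117...% ≈ 129.41%

129.41%


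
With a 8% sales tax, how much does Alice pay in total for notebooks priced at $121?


Calculate the tax:
8% of $121 = $9.68
Add tax to price:
$121 + $9.68 = $130.68

$130.68


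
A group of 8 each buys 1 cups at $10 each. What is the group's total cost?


Cost per person:
1 x $10 = $10
Group total:
8 x $10 = $80

$80


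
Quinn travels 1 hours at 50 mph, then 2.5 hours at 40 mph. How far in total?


Leg 1 distance:
50 x 1 = 50 miles
Leg 2 distance:
40 x 2.5 = 100 miles
Total distance:
50 + 100 = 150 miles

150 miles


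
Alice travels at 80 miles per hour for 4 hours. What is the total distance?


Use the formula: distance = speed x time
Speed = 80 mph, Time = 4 hours
80 x 4 = 320 miles

320 miles


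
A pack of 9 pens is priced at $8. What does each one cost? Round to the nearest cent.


Total cost: $8
Number of items: 9
Unit price: $8 / 9 = $0.8888... ≈ $0.89

$0.89


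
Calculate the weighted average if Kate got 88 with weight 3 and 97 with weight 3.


Weighted sum:
3 x 88 + 3 x 97 = 555
Total weight:
3 + 3 = 6
Weighted average:
555 / 6 = 92.5

92.5


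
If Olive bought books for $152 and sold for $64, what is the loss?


Selling price = $64
Cost price = $152
Loss = cost price - selling price:
Loss = $152 - $64 = $88

$88


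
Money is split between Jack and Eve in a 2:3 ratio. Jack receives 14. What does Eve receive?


Find the multiplier:
14 / 2 = 7
Apply to Eve's share:
3 x 7 = 21

21


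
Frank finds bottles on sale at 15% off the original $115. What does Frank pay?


Calculate the discount amount:
15% of $115 = $17.25
Subtract from original:
$115 - $17.25 = $97.75

$97.75


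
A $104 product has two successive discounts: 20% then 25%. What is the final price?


First discount:
20% of $104 = $20.80
Price after first discount:
$104 - $20.80 = $83.20
Second discount:
25% of $83.20 = $20.80
Final price:
$83.20 - $20.80 = $62.40

$62.40


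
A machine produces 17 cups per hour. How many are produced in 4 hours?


Production rate: 17 cups per hour
Time: 4 hours
Total: 17 x 4 = 68 cups

68 cups


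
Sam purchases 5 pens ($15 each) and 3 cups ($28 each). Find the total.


Cost of pens:
5 x $15 = $75
Cost of cups:
3 x $28 = $84
Add both:
$75 + $84 = $159

$159


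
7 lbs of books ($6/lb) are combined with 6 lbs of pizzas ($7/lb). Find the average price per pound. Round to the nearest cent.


Cost of books:
7 x $6 = $42
Cost of pizzas:
6 x $7 = $42
Total cost: $42 + $42 = $84
Total weight: 13 lbs
Average: $84 / 13 = $6.4615... ≈ $6.46/lb

$6.46/lb


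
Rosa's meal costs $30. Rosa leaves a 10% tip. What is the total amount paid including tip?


Calculate the tip:
10% of $30 = $3
Add tip to meal cost:
$30 + $3 = $33

$33


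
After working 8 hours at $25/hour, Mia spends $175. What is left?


Calculate earnings:
8 x $25 = $200
Subtract spending:
$200 - $175 = $25

$25


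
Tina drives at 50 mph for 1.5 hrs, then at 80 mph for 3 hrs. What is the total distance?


Leg 1 distance:
50 x 1.5 = 75 miles
Leg 2 distance:
80 x 3 = 240 miles
Total distance:
75 + 240 = 315 miles

315 miles


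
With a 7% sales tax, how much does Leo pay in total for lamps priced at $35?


Calculate the tax:
7% of $35 = $2.45
Add tax to price:
$35 + $2.45 = $37.45

$37.45


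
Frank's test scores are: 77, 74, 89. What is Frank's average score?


Add the scores:
77 + 74 + 89 = 240
Divide by the number of tests:
240 / 3 = 80

80


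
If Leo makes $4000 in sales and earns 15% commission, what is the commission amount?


Convert rate to decimal:
15% = 0.15
Multiply by sales:
$4000 x 0.15 = $600

$600


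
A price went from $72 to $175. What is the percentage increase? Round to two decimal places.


Find the absolute change:
|175 - 72| = 103
Divide by original and multiply by 100:
103 / 72 x 100 = 143.0555...% ≈ 143.06%

143.06%


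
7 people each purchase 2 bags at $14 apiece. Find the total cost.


Cost per person:
2 x $14 = $28
Group total:
7 x $28 = $196

$196


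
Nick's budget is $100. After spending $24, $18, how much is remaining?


Add up expenses:
$24 + $18 = $42
Subtract from budget:
$100 - $42 = $58

$58
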